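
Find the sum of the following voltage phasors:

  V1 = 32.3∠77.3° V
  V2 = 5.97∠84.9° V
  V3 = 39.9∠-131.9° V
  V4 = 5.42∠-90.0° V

Step 1 — Convert each phasor to rectangular form:
  V1 = 32.3·(cos(77.3°) + j·sin(77.3°)) = 7.101 + j31.51 V
  V2 = 5.97·(cos(84.9°) + j·sin(84.9°)) = 0.5307 + j5.946 V
  V3 = 39.9·(cos(-131.9°) + j·sin(-131.9°)) = -26.65 - j29.7 V
  V4 = 5.42·(cos(-90.0°) + j·sin(-90.0°)) = 0 - j5.42 V
Step 2 — Sum components: V_total = -19.01 + j2.338 V.
Step 3 — Convert to polar: |V_total| = 19.16 V, ∠V_total = 173.0°.

V_total = 19.16∠173.0° V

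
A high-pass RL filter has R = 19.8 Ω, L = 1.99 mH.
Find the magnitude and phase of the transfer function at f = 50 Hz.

Step 1 — Angular frequency: ω = 2π·50 = 314.2 rad/s.
Step 2 — Transfer function: H(jω) = jωL/(R + jωL).
Step 3 — Numerator jωL = j·0.6252; denominator R + jωL = 19.8 + j0.6252.
Step 4 — H = 0.000996 + j0.03154.
Step 5 — Magnitude: |H| = 0.03156 (-30.0 dB); phase: φ = 88.2°.

|H| = 0.03156 (-30.0 dB), φ = 88.2°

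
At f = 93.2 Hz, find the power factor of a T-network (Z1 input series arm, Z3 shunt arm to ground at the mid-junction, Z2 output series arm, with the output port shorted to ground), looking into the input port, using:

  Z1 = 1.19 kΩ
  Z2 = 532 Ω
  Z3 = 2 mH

Step 1 — Angular frequency: ω = 2π·f = 2π·93.2 = 585.6 rad/s.
Step 2 — Component impedances:
  Z1: Z = R = 1190 Ω
  Z2: Z = R = 532 Ω
  Z3: Z = jωL = j·585.6·0.002 = 0 + j1.171 Ω
Step 3 — With the output port shorted to ground, the output series arm Z2 runs from the junction to ground; the shunt arm Z3 also runs from the junction to ground. They appear in parallel: Z3 || Z2 = 0.002578 + j1.171 Ω.
Step 4 — Series with input arm Z1: Z_in = Z1 + (Z3 || Z2) = 1190 + j1.171 Ω = 1190∠0.1° Ω.
Step 5 — Power factor: PF = cos(φ) = Re(Z)/|Z| = 1190/1190 = 1.
Step 6 — Type: Im(Z) = 1.171 ⇒ lagging (phase φ = 0.1°).

PF = 1 (lagging, φ = 0.1°)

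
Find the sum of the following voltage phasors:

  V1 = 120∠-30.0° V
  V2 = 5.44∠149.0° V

Step 1 — Convert each phasor to rectangular form:
  V1 = 120·(cos(-30.0°) + j·sin(-30.0°)) = 103.9 - j60 V
  V2 = 5.44·(cos(149.0°) + j·sin(149.0°)) = -4.663 + j2.802 V
Step 2 — Sum components: V_total = 99.26 - j57.2 V.
Step 3 — Convert to polar: |V_total| = 114.6 V, ∠V_total = -30.0°.

V_total = 114.6∠-30.0° V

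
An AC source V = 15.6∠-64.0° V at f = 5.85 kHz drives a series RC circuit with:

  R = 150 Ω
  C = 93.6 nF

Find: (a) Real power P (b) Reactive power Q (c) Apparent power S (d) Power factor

Step 1 — Angular frequency: ω = 2π·f = 2π·5850 = 3.676e+04 rad/s.
Step 2 — Component impedances:
  R: Z = R = 150 Ω
  C: Z = 1/(jωC) = -j/(ω·C) = 0 - j290.7 Ω
Step 3 — Series combination: Z_total = R + C = 150 - j290.7 Ω = 327.1∠-62.7° Ω.
Step 4 — Source phasor: V = 15.6∠-64.0° V = 6.839 - j14.02 V.
Step 5 — Current: I = V / Z = 0.04768 - j0.001079 A = 0.04769∠-1.3° A.
Step 6 — Complex power: S = V·I* = 0.3412 - j0.6612 VA.
Step 7 — Real power: P = Re(S) = 0.3412 W.
Step 8 — Reactive power: Q = Im(S) = -0.6612 VAR.
Step 9 — Apparent power: |S| = 0.744 VA.
Step 10 — Power factor: PF = P/|S| = 0.4586 (leading).

(a) P = 0.3412 W  (b) Q = -0.6612 VAR  (c) S = 0.744 VA  (d) PF = 0.4586 (leading)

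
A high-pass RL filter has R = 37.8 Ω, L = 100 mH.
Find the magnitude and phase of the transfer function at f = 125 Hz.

Step 1 — Angular frequency: ω = 2π·125 = 785.4 rad/s.
Step 2 — Transfer function: H(jω) = jωL/(R + jωL).
Step 3 — Numerator jωL = j·78.54; denominator R + jωL = 37.8 + j78.54.
Step 4 — H = 0.8119 + j0.3908.
Step 5 — Magnitude: |H| = 0.9011 (-0.9 dB); phase: φ = 25.7°.

|H| = 0.9011 (-0.9 dB), φ = 25.7°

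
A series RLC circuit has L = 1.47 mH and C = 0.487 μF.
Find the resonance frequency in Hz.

Step 1 — Resonance condition Im(Z)=0 gives ω₀ = 1/√(LC).
Step 2 — ω₀ = 1/√(0.00147·4.87e-07) = 3.737e+04 rad/s.
Step 3 — f₀ = ω₀/(2π) = 5948 Hz.

f₀ = 5948 Hz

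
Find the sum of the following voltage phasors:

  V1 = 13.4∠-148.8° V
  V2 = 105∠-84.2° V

Step 1 — Convert each phasor to rectangular form:
  V1 = 13.4·(cos(-148.8°) + j·sin(-148.8°)) = -11.46 - j6.942 V
  V2 = 105·(cos(-84.2°) + j·sin(-84.2°)) = 10.61 - j104.5 V
Step 2 — Sum components: V_total = -0.851 - j111.4 V.
Step 3 — Convert to polar: |V_total| = 111.4 V, ∠V_total = -90.4°.

V_total = 111.4∠-90.4° V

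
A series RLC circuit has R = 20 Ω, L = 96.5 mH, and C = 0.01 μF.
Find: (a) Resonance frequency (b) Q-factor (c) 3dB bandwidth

Step 1 — Resonance: ω₀ = 1/√(LC) = 1/√(0.0965·1e-08) = 3.219e+04 rad/s.
Step 2 — f₀ = ω₀/(2π) = 5123 Hz.
Step 3 — Series Q: Q = ω₀L/R = 3.219e+04·0.0965/20 = 155.3.
Step 4 — Bandwidth: Δω = ω₀/Q = 207.3 rad/s; BW = Δω/(2π) = 32.99 Hz.

(a) f₀ = 5123 Hz  (b) Q = 155.3  (c) BW = 32.99 Hz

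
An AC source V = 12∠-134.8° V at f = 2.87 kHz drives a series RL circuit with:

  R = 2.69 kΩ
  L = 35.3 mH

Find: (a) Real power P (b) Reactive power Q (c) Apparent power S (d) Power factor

Step 1 — Angular frequency: ω = 2π·f = 2π·2870 = 1.803e+04 rad/s.
Step 2 — Component impedances:
  R: Z = R = 2690 Ω
  L: Z = jωL = j·1.803e+04·0.0353 = 0 + j636.6 Ω
Step 3 — Series combination: Z_total = R + L = 2690 + j636.6 Ω = 2764∠13.3° Ω.
Step 4 — Source phasor: V = 12∠-134.8° V = -8.456 - j8.515 V.
Step 5 — Current: I = V / Z = -0.003686 - j0.002293 A = 0.004341∠-148.1° A.
Step 6 — Complex power: S = V·I* = 0.05069 + j0.012 VA.
Step 7 — Real power: P = Re(S) = 0.05069 W.
Step 8 — Reactive power: Q = Im(S) = 0.012 VAR.
Step 9 — Apparent power: |S| = 0.05209 VA.
Step 10 — Power factor: PF = P/|S| = 0.9731 (lagging).

(a) P = 0.05069 W  (b) Q = 0.012 VAR  (c) S = 0.05209 VA  (d) PF = 0.9731 (lagging)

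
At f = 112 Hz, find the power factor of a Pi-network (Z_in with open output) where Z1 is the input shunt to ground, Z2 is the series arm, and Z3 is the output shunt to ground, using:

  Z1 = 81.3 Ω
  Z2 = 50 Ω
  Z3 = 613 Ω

Step 1 — Angular frequency: ω = 2π·f = 2π·112 = 703.7 rad/s.
Step 2 — Component impedances:
  Z1: Z = R = 81.3 Ω
  Z2: Z = R = 50 Ω
  Z3: Z = R = 613 Ω
Step 3 — With open output, the series arm Z2 and the output shunt Z3 appear in series to ground: Z2 + Z3 = 663 Ω.
Step 4 — Parallel with input shunt Z1: Z_in = Z1 || (Z2 + Z3) = 72.42 Ω = 72.42∠0.0° Ω.
Step 5 — Power factor: PF = cos(φ) = Re(Z)/|Z| = 72.42/72.42 = 1.
Step 6 — Type: Im(Z) = 0 ⇒ unity (phase φ = 0.0°).

PF = 1 (unity, φ = 0.0°)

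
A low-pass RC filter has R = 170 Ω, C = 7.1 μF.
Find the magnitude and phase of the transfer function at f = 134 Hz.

Step 1 — Angular frequency: ω = 2π·134 = 841.9 rad/s.
Step 2 — Transfer function: H(jω) = 1/(1 + jωRC).
Step 3 — Denominator: 1 + jωRC = 1 + j·841.9·170·7.1e-06 = 1 + j1.016.
Step 4 — H = 0.492 - j0.4999.
Step 5 — Magnitude: |H| = 0.7014 (-3.1 dB); phase: φ = -45.5°.

|H| = 0.7014 (-3.1 dB), φ = -45.5°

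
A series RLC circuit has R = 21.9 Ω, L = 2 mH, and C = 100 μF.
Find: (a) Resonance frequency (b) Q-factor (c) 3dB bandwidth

Step 1 — Resonance: ω₀ = 1/√(LC) = 1/√(0.002·0.0001) = 2236 rad/s.
Step 2 — f₀ = ω₀/(2π) = 355.9 Hz.
Step 3 — Series Q: Q = ω₀L/R = 2236·0.002/21.9 = 0.2042.
Step 4 — Bandwidth: Δω = ω₀/Q = 1.095e+04 rad/s; BW = Δω/(2π) = 1743 Hz.

(a) f₀ = 355.9 Hz  (b) Q = 0.2042  (c) BW = 1743 Hz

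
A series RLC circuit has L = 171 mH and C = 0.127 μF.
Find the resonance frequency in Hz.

Step 1 — Resonance condition Im(Z)=0 gives ω₀ = 1/√(LC).
Step 2 — ω₀ = 1/√(0.171·1.27e-07) = 6786 rad/s.
Step 3 — f₀ = ω₀/(2π) = 1080 Hz.

f₀ = 1080 Hz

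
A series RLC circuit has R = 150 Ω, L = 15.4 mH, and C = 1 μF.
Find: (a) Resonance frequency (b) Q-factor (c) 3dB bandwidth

Step 1 — Resonance condition Im(Z)=0 gives ω₀ = 1/√(LC).
Step 2 — ω₀ = 1/√(0.0154·1e-06) = 8058 rad/s.
Step 3 — f₀ = ω₀/(2π) = 1283 Hz.
Step 4 — Series Q: Q = ω₀L/R = 8058·0.0154/150 = 0.8273.
Step 5 — 3dB bandwidth: Δω = ω₀/Q = 9740 rad/s; BW = Δω/(2π) = 1550 Hz.

(a) f₀ = 1283 Hz  (b) Q = 0.8273  (c) BW = 1550 Hz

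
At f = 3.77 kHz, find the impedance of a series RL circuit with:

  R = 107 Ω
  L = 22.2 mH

Step 1 — Angular frequency: ω = 2π·f = 2π·3770 = 2.369e+04 rad/s.
Step 2 — Component impedances:
  R: Z = R = 107 Ω
  L: Z = jωL = j·2.369e+04·0.0222 = 0 + j525.9 Ω
Step 3 — Series combination: Z_total = R + L = 107 + j525.9 Ω = 536.6∠78.5° Ω.

Z = 107 + j525.9 Ω = 536.6∠78.5° Ω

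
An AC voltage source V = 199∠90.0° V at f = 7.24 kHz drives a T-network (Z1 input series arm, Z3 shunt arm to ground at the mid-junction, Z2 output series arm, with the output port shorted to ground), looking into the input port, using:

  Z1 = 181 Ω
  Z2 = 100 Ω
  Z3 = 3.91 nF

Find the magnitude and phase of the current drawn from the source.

Step 1 — Angular frequency: ω = 2π·f = 2π·7240 = 4.549e+04 rad/s.
Step 2 — Component impedances:
  Z1: Z = R = 181 Ω
  Z2: Z = R = 100 Ω
  Z3: Z = 1/(jωC) = -j/(ω·C) = 0 - j5622 Ω
Step 3 — With the output port shorted to ground, the output series arm Z2 runs from the junction to ground; the shunt arm Z3 also runs from the junction to ground. They appear in parallel: Z3 || Z2 = 99.97 - j1.778 Ω.
Step 4 — Series with input arm Z1: Z_in = Z1 + (Z3 || Z2) = 281 - j1.778 Ω = 281∠-0.4° Ω.
Step 5 — Source phasor: V = 199∠90.0° V = 0 + j199 V.
Step 6 — Ohm's law: I = V / Z_total = (0 + j199) / (281 - j1.778) = -0.004482 + j0.7082 A.
Step 7 — Convert to polar: |I| = 0.7083 A, ∠I = 90.4°.

I = 0.7083∠90.4° A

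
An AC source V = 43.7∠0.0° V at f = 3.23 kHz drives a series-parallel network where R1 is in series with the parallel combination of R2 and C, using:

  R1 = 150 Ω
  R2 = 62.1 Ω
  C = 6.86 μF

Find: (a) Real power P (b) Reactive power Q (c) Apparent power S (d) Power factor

Step 1 — Angular frequency: ω = 2π·f = 2π·3230 = 2.029e+04 rad/s.
Step 2 — Component impedances:
  R1: Z = R = 150 Ω
  R2: Z = R = 62.1 Ω
  C: Z = 1/(jωC) = -j/(ω·C) = 0 - j7.183 Ω
Step 3 — Parallel branch: R2 || C = 1/(1/R2 + 1/C) = 0.8198 - j7.088 Ω.
Step 4 — Series with R1: Z_total = R1 + (R2 || C) = 150.8 - j7.088 Ω = 151∠-2.7° Ω.
Step 5 — Source phasor: V = 43.7∠0.0° V = 43.7 V.
Step 6 — Current: I = V / Z = 0.2891 + j0.01359 A = 0.2894∠2.7° A.
Step 7 — Complex power: S = V·I* = 12.63 - j0.5938 VA.
Step 8 — Real power: P = Re(S) = 12.63 W.
Step 9 — Reactive power: Q = Im(S) = -0.5938 VAR.
Step 10 — Apparent power: |S| = 12.65 VA.
Step 11 — Power factor: PF = P/|S| = 0.9989 (leading).

(a) P = 12.63 W  (b) Q = -0.5938 VAR  (c) S = 12.65 VA  (d) PF = 0.9989 (leading)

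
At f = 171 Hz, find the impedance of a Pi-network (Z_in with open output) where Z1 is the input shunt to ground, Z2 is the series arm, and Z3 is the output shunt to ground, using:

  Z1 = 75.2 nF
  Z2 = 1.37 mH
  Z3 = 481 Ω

Step 1 — Angular frequency: ω = 2π·f = 2π·171 = 1074 rad/s.
Step 2 — Component impedances:
  Z1: Z = 1/(jωC) = -j/(ω·C) = 0 - j1.238e+04 Ω
  Z2: Z = jωL = j·1074·0.00137 = 0 + j1.472 Ω
  Z3: Z = R = 481 Ω
Step 3 — With open output, the series arm Z2 and the output shunt Z3 appear in series to ground: Z2 + Z3 = 481 + j1.472 Ω.
Step 4 — Parallel with input shunt Z1: Z_in = Z1 || (Z2 + Z3) = 480.4 - j17.2 Ω = 480.7∠-2.1° Ω.

Z = 480.4 - j17.2 Ω = 480.7∠-2.1° Ω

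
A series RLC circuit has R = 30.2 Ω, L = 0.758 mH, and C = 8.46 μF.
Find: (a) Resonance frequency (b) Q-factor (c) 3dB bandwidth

Step 1 — Resonance: ω₀ = 1/√(LC) = 1/√(0.000758·8.46e-06) = 1.249e+04 rad/s.
Step 2 — f₀ = ω₀/(2π) = 1987 Hz.
Step 3 — Series Q: Q = ω₀L/R = 1.249e+04·0.000758/30.2 = 0.3134.
Step 4 — Bandwidth: Δω = ω₀/Q = 3.984e+04 rad/s; BW = Δω/(2π) = 6341 Hz.

(a) f₀ = 1987 Hz  (b) Q = 0.3134  (c) BW = 6341 Hz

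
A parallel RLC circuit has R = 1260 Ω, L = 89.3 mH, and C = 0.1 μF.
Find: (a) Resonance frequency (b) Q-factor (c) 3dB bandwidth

Step 1 — Resonance: ω₀ = 1/√(LC) = 1/√(0.0893·1e-07) = 1.058e+04 rad/s.
Step 2 — f₀ = ω₀/(2π) = 1684 Hz.
Step 3 — Parallel Q: Q = R/(ω₀L) = 1260/(1.058e+04·0.0893) = 1.333.
Step 4 — Bandwidth: Δω = ω₀/Q = 7937 rad/s; BW = Δω/(2π) = 1263 Hz.

(a) f₀ = 1684 Hz  (b) Q = 1.333  (c) BW = 1263 Hz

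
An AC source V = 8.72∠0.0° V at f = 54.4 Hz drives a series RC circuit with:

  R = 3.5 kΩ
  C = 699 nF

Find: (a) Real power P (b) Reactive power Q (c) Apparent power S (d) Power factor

Step 1 — Angular frequency: ω = 2π·f = 2π·54.4 = 341.8 rad/s.
Step 2 — Component impedances:
  R: Z = R = 3500 Ω
  C: Z = 1/(jωC) = -j/(ω·C) = 0 - j4185 Ω
Step 3 — Series combination: Z_total = R + C = 3500 - j4185 Ω = 5456∠-50.1° Ω.
Step 4 — Source phasor: V = 8.72∠0.0° V = 8.72 V.
Step 5 — Current: I = V / Z = 0.001025 + j0.001226 A = 0.001598∠50.1° A.
Step 6 — Complex power: S = V·I* = 0.00894 - j0.01069 VA.
Step 7 — Real power: P = Re(S) = 0.00894 W.
Step 8 — Reactive power: Q = Im(S) = -0.01069 VAR.
Step 9 — Apparent power: |S| = 0.01394 VA.
Step 10 — Power factor: PF = P/|S| = 0.6415 (leading).

(a) P = 0.00894 W  (b) Q = -0.01069 VAR  (c) S = 0.01394 VA  (d) PF = 0.6415 (leading)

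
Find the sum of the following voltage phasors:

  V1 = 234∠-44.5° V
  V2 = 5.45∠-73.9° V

Step 1 — Convert each phasor to rectangular form:
  V1 = 234·(cos(-44.5°) + j·sin(-44.5°)) = 166.9 - j164 V
  V2 = 5.45·(cos(-73.9°) + j·sin(-73.9°)) = 1.511 - j5.236 V
Step 2 — Sum components: V_total = 168.4 - j169.2 V.
Step 3 — Convert to polar: |V_total| = 238.8 V, ∠V_total = -45.1°.

V_total = 238.8∠-45.1° V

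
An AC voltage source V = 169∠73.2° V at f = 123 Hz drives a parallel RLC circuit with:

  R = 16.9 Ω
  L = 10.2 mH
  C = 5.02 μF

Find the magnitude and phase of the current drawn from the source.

Step 1 — Angular frequency: ω = 2π·f = 2π·123 = 772.8 rad/s.
Step 2 — Component impedances:
  R: Z = R = 16.9 Ω
  L: Z = jωL = j·772.8·0.0102 = 0 + j7.883 Ω
  C: Z = 1/(jωC) = -j/(ω·C) = 0 - j257.8 Ω
Step 3 — Parallel combination: 1/Z_total = 1/R + 1/L + 1/C; Z_total = 3.177 + j6.603 Ω = 7.327∠64.3° Ω.
Step 4 — Source phasor: V = 169∠73.2° V = 48.85 + j161.8 V.
Step 5 — Ohm's law: I = V / Z_total = (48.85 + j161.8) / (3.177 + j6.603) = 22.79 + j3.566 A.
Step 6 — Convert to polar: |I| = 23.06 A, ∠I = 8.9°.

I = 23.06∠8.9° A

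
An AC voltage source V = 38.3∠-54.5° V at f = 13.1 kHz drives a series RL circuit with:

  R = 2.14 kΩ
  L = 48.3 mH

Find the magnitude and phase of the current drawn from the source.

Step 1 — Angular frequency: ω = 2π·f = 2π·1.31e+04 = 8.231e+04 rad/s.
Step 2 — Component impedances:
  R: Z = R = 2140 Ω
  L: Z = jωL = j·8.231e+04·0.0483 = 0 + j3976 Ω
Step 3 — Series combination: Z_total = R + L = 2140 + j3976 Ω = 4515∠61.7° Ω.
Step 4 — Source phasor: V = 38.3∠-54.5° V = 22.24 - j31.18 V.
Step 5 — Ohm's law: I = V / Z_total = (22.24 - j31.18) / (2140 + j3976) = -0.003746 - j0.007611 A.
Step 6 — Convert to polar: |I| = 0.008483 A, ∠I = -116.2°.

I = 0.008483∠-116.2° A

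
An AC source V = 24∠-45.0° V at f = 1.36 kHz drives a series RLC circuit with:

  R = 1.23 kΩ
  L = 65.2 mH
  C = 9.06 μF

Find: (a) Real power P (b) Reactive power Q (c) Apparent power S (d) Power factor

Step 1 — Angular frequency: ω = 2π·f = 2π·1360 = 8545 rad/s.
Step 2 — Component impedances:
  R: Z = R = 1230 Ω
  L: Z = jωL = j·8545·0.0652 = 0 + j557.1 Ω
  C: Z = 1/(jωC) = -j/(ω·C) = 0 - j12.92 Ω
Step 3 — Series combination: Z_total = R + L + C = 1230 + j544.2 Ω = 1345∠23.9° Ω.
Step 4 — Source phasor: V = 24∠-45.0° V = 16.97 - j16.97 V.
Step 5 — Current: I = V / Z = 0.006433 - j0.01664 A = 0.01784∠-68.9° A.
Step 6 — Complex power: S = V·I* = 0.3916 + j0.1733 VA.
Step 7 — Real power: P = Re(S) = 0.3916 W.
Step 8 — Reactive power: Q = Im(S) = 0.1733 VAR.
Step 9 — Apparent power: |S| = 0.4282 VA.
Step 10 — Power factor: PF = P/|S| = 0.9145 (lagging).

(a) P = 0.3916 W  (b) Q = 0.1733 VAR  (c) S = 0.4282 VA  (d) PF = 0.9145 (lagging)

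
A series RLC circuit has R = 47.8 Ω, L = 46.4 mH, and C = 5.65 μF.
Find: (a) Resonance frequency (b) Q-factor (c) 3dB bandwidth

Step 1 — Resonance condition Im(Z)=0 gives ω₀ = 1/√(LC).
Step 2 — ω₀ = 1/√(0.0464·5.65e-06) = 1953 rad/s.
Step 3 — f₀ = ω₀/(2π) = 310.8 Hz.
Step 4 — Series Q: Q = ω₀L/R = 1953·0.0464/47.8 = 1.896.
Step 5 — 3dB bandwidth: Δω = ω₀/Q = 1030 rad/s; BW = Δω/(2π) = 164 Hz.

(a) f₀ = 310.8 Hz  (b) Q = 1.896  (c) BW = 164 Hz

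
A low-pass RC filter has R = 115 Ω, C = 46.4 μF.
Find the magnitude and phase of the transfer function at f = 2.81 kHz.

Step 1 — Angular frequency: ω = 2π·2810 = 1.766e+04 rad/s.
Step 2 — Transfer function: H(jω) = 1/(1 + jωRC).
Step 3 — Denominator: 1 + jωRC = 1 + j·1.766e+04·115·4.64e-05 = 1 + j94.21.
Step 4 — H = 0.0001127 - j0.01061.
Step 5 — Magnitude: |H| = 0.01061 (-39.5 dB); phase: φ = -89.4°.

|H| = 0.01061 (-39.5 dB), φ = -89.4°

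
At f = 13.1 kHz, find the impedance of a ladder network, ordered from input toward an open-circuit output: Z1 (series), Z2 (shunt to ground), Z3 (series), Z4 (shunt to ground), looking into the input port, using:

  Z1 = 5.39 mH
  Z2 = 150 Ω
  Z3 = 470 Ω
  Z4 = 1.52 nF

Step 1 — Angular frequency: ω = 2π·f = 2π·1.31e+04 = 8.231e+04 rad/s.
Step 2 — Component impedances:
  Z1: Z = jωL = j·8.231e+04·0.00539 = 0 + j443.6 Ω
  Z2: Z = R = 150 Ω
  Z3: Z = R = 470 Ω
  Z4: Z = 1/(jωC) = -j/(ω·C) = 0 - j7993 Ω
Step 3 — Ladder network (open output): work backward from the far end, alternating series and parallel combinations. Z_in = 149.8 + j440.9 Ω = 465.6∠71.2° Ω.

Z = 149.8 + j440.9 Ω = 465.6∠71.2° Ω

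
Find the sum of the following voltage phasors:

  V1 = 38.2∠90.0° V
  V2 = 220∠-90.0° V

Step 1 — Convert each phasor to rectangular form:
  V1 = 38.2·(cos(90.0°) + j·sin(90.0°)) = 0 + j38.2 V
  V2 = 220·(cos(-90.0°) + j·sin(-90.0°)) = 0 - j220 V
Step 2 — Sum components: V_total = 0 - j181.8 V.
Step 3 — Convert to polar: |V_total| = 181.8 V, ∠V_total = -90.0°.

V_total = 181.8∠-90.0° V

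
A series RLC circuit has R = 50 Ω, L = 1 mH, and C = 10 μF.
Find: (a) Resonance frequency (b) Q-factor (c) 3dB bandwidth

Step 1 — Resonance: ω₀ = 1/√(LC) = 1/√(0.001·1e-05) = 1e+04 rad/s.
Step 2 — f₀ = ω₀/(2π) = 1592 Hz.
Step 3 — Series Q: Q = ω₀L/R = 1e+04·0.001/50 = 0.2.
Step 4 — Bandwidth: Δω = ω₀/Q = 5e+04 rad/s; BW = Δω/(2π) = 7958 Hz.

(a) f₀ = 1592 Hz  (b) Q = 0.2  (c) BW = 7958 Hz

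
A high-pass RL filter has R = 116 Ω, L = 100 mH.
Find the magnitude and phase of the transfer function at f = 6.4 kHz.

Step 1 — Angular frequency: ω = 2π·6400 = 4.021e+04 rad/s.
Step 2 — Transfer function: H(jω) = jωL/(R + jωL).
Step 3 — Numerator jωL = j·4021; denominator R + jωL = 116 + j4021.
Step 4 — H = 0.9992 + j0.02882.
Step 5 — Magnitude: |H| = 0.9996 (-0.0 dB); phase: φ = 1.7°.

|H| = 0.9996 (-0.0 dB), φ = 1.7°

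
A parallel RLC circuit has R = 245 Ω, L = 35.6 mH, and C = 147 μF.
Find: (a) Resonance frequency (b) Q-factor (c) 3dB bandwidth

Step 1 — Resonance: ω₀ = 1/√(LC) = 1/√(0.0356·0.000147) = 437.1 rad/s.
Step 2 — f₀ = ω₀/(2π) = 69.57 Hz.
Step 3 — Parallel Q: Q = R/(ω₀L) = 245/(437.1·0.0356) = 15.74.
Step 4 — Bandwidth: Δω = ω₀/Q = 27.77 rad/s; BW = Δω/(2π) = 4.419 Hz.

(a) f₀ = 69.57 Hz  (b) Q = 15.74  (c) BW = 4.419 Hz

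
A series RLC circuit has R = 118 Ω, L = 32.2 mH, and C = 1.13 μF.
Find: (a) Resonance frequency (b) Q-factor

Step 1 — Resonance condition Im(Z)=0 gives ω₀ = 1/√(LC).
Step 2 — ω₀ = 1/√(0.0322·1.13e-06) = 5242 rad/s.
Step 3 — f₀ = ω₀/(2π) = 834.4 Hz.
Step 4 — Series Q: Q = ω₀L/R = 5242·0.0322/118 = 1.431.

(a) f₀ = 834.4 Hz  (b) Q = 1.431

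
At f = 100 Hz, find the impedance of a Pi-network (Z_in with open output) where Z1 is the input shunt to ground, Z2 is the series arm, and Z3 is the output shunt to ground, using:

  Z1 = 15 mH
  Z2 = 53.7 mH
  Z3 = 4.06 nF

Step 1 — Angular frequency: ω = 2π·f = 2π·100 = 628.3 rad/s.
Step 2 — Component impedances:
  Z1: Z = jωL = j·628.3·0.015 = 0 + j9.425 Ω
  Z2: Z = jωL = j·628.3·0.0537 = 0 + j33.74 Ω
  Z3: Z = 1/(jωC) = -j/(ω·C) = 0 - j3.92e+05 Ω
Step 3 — With open output, the series arm Z2 and the output shunt Z3 appear in series to ground: Z2 + Z3 = 0 - j3.92e+05 Ω.
Step 4 — Parallel with input shunt Z1: Z_in = Z1 || (Z2 + Z3) = 0 + j9.425 Ω = 9.425∠90.0° Ω.

Z = 0 + j9.425 Ω = 9.425∠90.0° Ω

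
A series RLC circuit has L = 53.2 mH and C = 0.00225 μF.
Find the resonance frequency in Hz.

Step 1 — Resonance condition Im(Z)=0 gives ω₀ = 1/√(LC).
Step 2 — ω₀ = 1/√(0.0532·2.25e-09) = 9.14e+04 rad/s.
Step 3 — f₀ = ω₀/(2π) = 1.455e+04 Hz.

f₀ = 1.455e+04 Hz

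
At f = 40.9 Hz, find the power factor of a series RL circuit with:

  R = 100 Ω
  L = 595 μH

Step 1 — Angular frequency: ω = 2π·f = 2π·40.9 = 257 rad/s.
Step 2 — Component impedances:
  R: Z = R = 100 Ω
  L: Z = jωL = j·257·0.000595 = 0 + j0.1529 Ω
Step 3 — Series combination: Z_total = R + L = 100 + j0.1529 Ω = 100∠0.1° Ω.
Step 4 — Power factor: PF = cos(φ) = Re(Z)/|Z| = 100/100 = 1.
Step 5 — Type: Im(Z) = 0.1529 ⇒ lagging (phase φ = 0.1°).

PF = 1 (lagging, φ = 0.1°)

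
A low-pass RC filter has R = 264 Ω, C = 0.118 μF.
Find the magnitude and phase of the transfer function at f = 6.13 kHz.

Step 1 — Angular frequency: ω = 2π·6130 = 3.852e+04 rad/s.
Step 2 — Transfer function: H(jω) = 1/(1 + jωRC).
Step 3 — Denominator: 1 + jωRC = 1 + j·3.852e+04·264·1.18e-07 = 1 + j1.2.
Step 4 — H = 0.4099 - j0.4918.
Step 5 — Magnitude: |H| = 0.6402 (-3.9 dB); phase: φ = -50.2°.

|H| = 0.6402 (-3.9 dB), φ = -50.2°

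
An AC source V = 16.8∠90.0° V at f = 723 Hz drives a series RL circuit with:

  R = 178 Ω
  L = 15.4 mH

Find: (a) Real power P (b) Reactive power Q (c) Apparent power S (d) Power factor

Step 1 — Angular frequency: ω = 2π·f = 2π·723 = 4543 rad/s.
Step 2 — Component impedances:
  R: Z = R = 178 Ω
  L: Z = jωL = j·4543·0.0154 = 0 + j69.96 Ω
Step 3 — Series combination: Z_total = R + L = 178 + j69.96 Ω = 191.3∠21.5° Ω.
Step 4 — Source phasor: V = 16.8∠90.0° V = 0 + j16.8 V.
Step 5 — Current: I = V / Z = 0.03213 + j0.08175 A = 0.08784∠68.5° A.
Step 6 — Complex power: S = V·I* = 1.373 + j0.5398 VA.
Step 7 — Real power: P = Re(S) = 1.373 W.
Step 8 — Reactive power: Q = Im(S) = 0.5398 VAR.
Step 9 — Apparent power: |S| = 1.476 VA.
Step 10 — Power factor: PF = P/|S| = 0.9307 (lagging).

(a) P = 1.373 W  (b) Q = 0.5398 VAR  (c) S = 1.476 VA  (d) PF = 0.9307 (lagging)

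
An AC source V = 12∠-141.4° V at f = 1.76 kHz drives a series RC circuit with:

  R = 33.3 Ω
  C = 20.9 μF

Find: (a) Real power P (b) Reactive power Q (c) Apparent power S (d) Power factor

Step 1 — Angular frequency: ω = 2π·f = 2π·1760 = 1.106e+04 rad/s.
Step 2 — Component impedances:
  R: Z = R = 33.3 Ω
  C: Z = 1/(jωC) = -j/(ω·C) = 0 - j4.327 Ω
Step 3 — Series combination: Z_total = R + C = 33.3 - j4.327 Ω = 33.58∠-7.4° Ω.
Step 4 — Source phasor: V = 12∠-141.4° V = -9.378 - j7.487 V.
Step 5 — Current: I = V / Z = -0.2482 - j0.2571 A = 0.3574∠-134.0° A.
Step 6 — Complex power: S = V·I* = 4.253 - j0.5525 VA.
Step 7 — Real power: P = Re(S) = 4.253 W.
Step 8 — Reactive power: Q = Im(S) = -0.5525 VAR.
Step 9 — Apparent power: |S| = 4.288 VA.
Step 10 — Power factor: PF = P/|S| = 0.9917 (leading).

(a) P = 4.253 W  (b) Q = -0.5525 VAR  (c) S = 4.288 VA  (d) PF = 0.9917 (leading)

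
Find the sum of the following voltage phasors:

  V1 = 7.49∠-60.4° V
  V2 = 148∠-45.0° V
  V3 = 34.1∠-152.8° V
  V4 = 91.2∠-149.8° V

Step 1 — Convert each phasor to rectangular form:
  V1 = 7.49·(cos(-60.4°) + j·sin(-60.4°)) = 3.7 - j6.513 V
  V2 = 148·(cos(-45.0°) + j·sin(-45.0°)) = 104.7 - j104.7 V
  V3 = 34.1·(cos(-152.8°) + j·sin(-152.8°)) = -30.33 - j15.59 V
  V4 = 91.2·(cos(-149.8°) + j·sin(-149.8°)) = -78.82 - j45.88 V
Step 2 — Sum components: V_total = -0.7995 - j172.6 V.
Step 3 — Convert to polar: |V_total| = 172.6 V, ∠V_total = -90.3°.

V_total = 172.6∠-90.3° V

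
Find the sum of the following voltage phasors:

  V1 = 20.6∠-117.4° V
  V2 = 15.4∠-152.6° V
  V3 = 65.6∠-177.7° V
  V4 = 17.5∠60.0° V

Step 1 — Convert each phasor to rectangular form:
  V1 = 20.6·(cos(-117.4°) + j·sin(-117.4°)) = -9.48 - j18.29 V
  V2 = 15.4·(cos(-152.6°) + j·sin(-152.6°)) = -13.67 - j7.087 V
  V3 = 65.6·(cos(-177.7°) + j·sin(-177.7°)) = -65.55 - j2.633 V
  V4 = 17.5·(cos(60.0°) + j·sin(60.0°)) = 8.75 + j15.16 V
Step 2 — Sum components: V_total = -79.95 - j12.85 V.
Step 3 — Convert to polar: |V_total| = 80.98 V, ∠V_total = -170.9°.

V_total = 80.98∠-170.9° V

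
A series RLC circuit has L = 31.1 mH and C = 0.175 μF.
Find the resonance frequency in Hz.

Step 1 — Resonance condition Im(Z)=0 gives ω₀ = 1/√(LC).
Step 2 — ω₀ = 1/√(0.0311·1.75e-07) = 1.356e+04 rad/s.
Step 3 — f₀ = ω₀/(2π) = 2157 Hz.

f₀ = 2157 Hz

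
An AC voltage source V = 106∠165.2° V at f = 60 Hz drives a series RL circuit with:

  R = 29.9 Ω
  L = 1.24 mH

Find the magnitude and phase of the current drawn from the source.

Step 1 — Angular frequency: ω = 2π·f = 2π·60 = 377 rad/s.
Step 2 — Component impedances:
  R: Z = R = 29.9 Ω
  L: Z = jωL = j·377·0.00124 = 0 + j0.4675 Ω
Step 3 — Series combination: Z_total = R + L = 29.9 + j0.4675 Ω = 29.9∠0.9° Ω.
Step 4 — Source phasor: V = 106∠165.2° V = -102.5 + j27.08 V.
Step 5 — Ohm's law: I = V / Z_total = (-102.5 + j27.08) / (29.9 + j0.4675) = -3.413 + j0.9589 A.
Step 6 — Convert to polar: |I| = 3.545 A, ∠I = 164.3°.

I = 3.545∠164.3° A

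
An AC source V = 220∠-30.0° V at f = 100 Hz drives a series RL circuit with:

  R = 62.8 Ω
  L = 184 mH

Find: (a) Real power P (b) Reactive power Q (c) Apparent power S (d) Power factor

Step 1 — Angular frequency: ω = 2π·f = 2π·100 = 628.3 rad/s.
Step 2 — Component impedances:
  R: Z = R = 62.8 Ω
  L: Z = jωL = j·628.3·0.184 = 0 + j115.6 Ω
Step 3 — Series combination: Z_total = R + L = 62.8 + j115.6 Ω = 131.6∠61.5° Ω.
Step 4 — Source phasor: V = 220∠-30.0° V = 190.5 - j110 V.
Step 5 — Current: I = V / Z = -0.04345 - j1.672 A = 1.672∠-91.5° A.
Step 6 — Complex power: S = V·I* = 175.6 + j323.3 VA.
Step 7 — Real power: P = Re(S) = 175.6 W.
Step 8 — Reactive power: Q = Im(S) = 323.3 VAR.
Step 9 — Apparent power: |S| = 367.9 VA.
Step 10 — Power factor: PF = P/|S| = 0.4773 (lagging).

(a) P = 175.6 W  (b) Q = 323.3 VAR  (c) S = 367.9 VA  (d) PF = 0.4773 (lagging)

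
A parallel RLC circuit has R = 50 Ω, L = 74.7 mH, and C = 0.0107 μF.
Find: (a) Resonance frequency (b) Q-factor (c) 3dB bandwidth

Step 1 — Resonance: ω₀ = 1/√(LC) = 1/√(0.0747·1.07e-08) = 3.537e+04 rad/s.
Step 2 — f₀ = ω₀/(2π) = 5629 Hz.
Step 3 — Parallel Q: Q = R/(ω₀L) = 50/(3.537e+04·0.0747) = 0.01892.
Step 4 — Bandwidth: Δω = ω₀/Q = 1.869e+06 rad/s; BW = Δω/(2π) = 2.975e+05 Hz.

(a) f₀ = 5629 Hz  (b) Q = 0.01892  (c) BW = 2.975e+05 Hz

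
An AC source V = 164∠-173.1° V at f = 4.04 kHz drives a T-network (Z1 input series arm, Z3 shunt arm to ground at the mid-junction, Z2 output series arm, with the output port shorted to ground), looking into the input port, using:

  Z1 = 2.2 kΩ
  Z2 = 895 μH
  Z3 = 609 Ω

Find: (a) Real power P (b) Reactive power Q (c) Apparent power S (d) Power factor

Step 1 — Angular frequency: ω = 2π·f = 2π·4040 = 2.538e+04 rad/s.
Step 2 — Component impedances:
  Z1: Z = R = 2200 Ω
  Z2: Z = jωL = j·2.538e+04·0.000895 = 0 + j22.72 Ω
  Z3: Z = R = 609 Ω
Step 3 — With the output port shorted to ground, the output series arm Z2 runs from the junction to ground; the shunt arm Z3 also runs from the junction to ground. They appear in parallel: Z3 || Z2 = 0.8463 + j22.69 Ω.
Step 4 — Series with input arm Z1: Z_in = Z1 + (Z3 || Z2) = 2201 + j22.69 Ω = 2201∠0.6° Ω.
Step 5 — Source phasor: V = 164∠-173.1° V = -162.8 - j19.7 V.
Step 6 — Current: I = V / Z = -0.07406 - j0.008189 A = 0.07451∠-173.7° A.
Step 7 — Complex power: S = V·I* = 12.22 + j0.126 VA.
Step 8 — Real power: P = Re(S) = 12.22 W.
Step 9 — Reactive power: Q = Im(S) = 0.126 VAR.
Step 10 — Apparent power: |S| = 12.22 VA.
Step 11 — Power factor: PF = P/|S| = 0.9999 (lagging).

(a) P = 12.22 W  (b) Q = 0.126 VAR  (c) S = 12.22 VA  (d) PF = 0.9999 (lagging)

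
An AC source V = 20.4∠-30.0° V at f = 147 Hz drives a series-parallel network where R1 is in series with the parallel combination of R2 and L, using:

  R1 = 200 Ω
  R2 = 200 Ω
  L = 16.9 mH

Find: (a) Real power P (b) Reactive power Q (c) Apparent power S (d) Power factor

Step 1 — Angular frequency: ω = 2π·f = 2π·147 = 923.6 rad/s.
Step 2 — Component impedances:
  R1: Z = R = 200 Ω
  R2: Z = R = 200 Ω
  L: Z = jωL = j·923.6·0.0169 = 0 + j15.61 Ω
Step 3 — Parallel branch: R2 || L = 1/(1/R2 + 1/L) = 1.211 + j15.51 Ω.
Step 4 — Series with R1: Z_total = R1 + (R2 || L) = 201.2 + j15.51 Ω = 201.8∠4.4° Ω.
Step 5 — Source phasor: V = 20.4∠-30.0° V = 17.67 - j10.2 V.
Step 6 — Current: I = V / Z = 0.0834 - j0.05712 A = 0.1011∠-34.4° A.
Step 7 — Complex power: S = V·I* = 2.056 + j0.1585 VA.
Step 8 — Real power: P = Re(S) = 2.056 W.
Step 9 — Reactive power: Q = Im(S) = 0.1585 VAR.
Step 10 — Apparent power: |S| = 2.062 VA.
Step 11 — Power factor: PF = P/|S| = 0.997 (lagging).

(a) P = 2.056 W  (b) Q = 0.1585 VAR  (c) S = 2.062 VA  (d) PF = 0.997 (lagging)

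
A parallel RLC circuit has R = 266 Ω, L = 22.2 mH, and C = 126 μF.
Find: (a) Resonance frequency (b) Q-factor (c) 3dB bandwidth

Step 1 — Resonance: ω₀ = 1/√(LC) = 1/√(0.0222·0.000126) = 597.9 rad/s.
Step 2 — f₀ = ω₀/(2π) = 95.16 Hz.
Step 3 — Parallel Q: Q = R/(ω₀L) = 266/(597.9·0.0222) = 20.04.
Step 4 — Bandwidth: Δω = ω₀/Q = 29.84 rad/s; BW = Δω/(2π) = 4.749 Hz.

(a) f₀ = 95.16 Hz  (b) Q = 20.04  (c) BW = 4.749 Hz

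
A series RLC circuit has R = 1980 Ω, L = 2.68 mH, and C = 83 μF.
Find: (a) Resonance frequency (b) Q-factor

Step 1 — Resonance condition Im(Z)=0 gives ω₀ = 1/√(LC).
Step 2 — ω₀ = 1/√(0.00268·8.3e-05) = 2120 rad/s.
Step 3 — f₀ = ω₀/(2π) = 337.5 Hz.
Step 4 — Series Q: Q = ω₀L/R = 2120·0.00268/1980 = 0.00287.

(a) f₀ = 337.5 Hz  (b) Q = 0.00287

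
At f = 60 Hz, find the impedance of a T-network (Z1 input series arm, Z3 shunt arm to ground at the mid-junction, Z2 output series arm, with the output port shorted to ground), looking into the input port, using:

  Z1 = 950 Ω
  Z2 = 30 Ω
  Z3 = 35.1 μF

Step 1 — Angular frequency: ω = 2π·f = 2π·60 = 377 rad/s.
Step 2 — Component impedances:
  Z1: Z = R = 950 Ω
  Z2: Z = R = 30 Ω
  Z3: Z = 1/(jωC) = -j/(ω·C) = 0 - j75.57 Ω
Step 3 — With the output port shorted to ground, the output series arm Z2 runs from the junction to ground; the shunt arm Z3 also runs from the junction to ground. They appear in parallel: Z3 || Z2 = 25.92 - j10.29 Ω.
Step 4 — Series with input arm Z1: Z_in = Z1 + (Z3 || Z2) = 975.9 - j10.29 Ω = 976∠-0.6° Ω.

Z = 975.9 - j10.29 Ω = 976∠-0.6° Ω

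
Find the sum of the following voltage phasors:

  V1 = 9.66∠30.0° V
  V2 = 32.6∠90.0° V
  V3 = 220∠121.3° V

Step 1 — Convert each phasor to rectangular form:
  V1 = 9.66·(cos(30.0°) + j·sin(30.0°)) = 8.366 + j4.83 V
  V2 = 32.6·(cos(90.0°) + j·sin(90.0°)) = 0 + j32.6 V
  V3 = 220·(cos(121.3°) + j·sin(121.3°)) = -114.3 + j188 V
Step 2 — Sum components: V_total = -105.9 + j225.4 V.
Step 3 — Convert to polar: |V_total| = 249.1 V, ∠V_total = 115.2°.

V_total = 249.1∠115.2° V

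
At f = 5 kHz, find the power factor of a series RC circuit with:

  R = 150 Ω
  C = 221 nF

Step 1 — Angular frequency: ω = 2π·f = 2π·5000 = 3.142e+04 rad/s.
Step 2 — Component impedances:
  R: Z = R = 150 Ω
  C: Z = 1/(jωC) = -j/(ω·C) = 0 - j144 Ω
Step 3 — Series combination: Z_total = R + C = 150 - j144 Ω = 208∠-43.8° Ω.
Step 4 — Power factor: PF = cos(φ) = Re(Z)/|Z| = 150/207.95 = 0.7213.
Step 5 — Type: Im(Z) = -144 ⇒ leading (phase φ = -43.8°).

PF = 0.7213 (leading, φ = -43.8°)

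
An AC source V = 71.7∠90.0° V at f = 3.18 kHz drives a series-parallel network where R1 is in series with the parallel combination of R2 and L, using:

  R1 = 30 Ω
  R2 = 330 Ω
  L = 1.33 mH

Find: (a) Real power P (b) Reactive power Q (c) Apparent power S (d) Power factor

Step 1 — Angular frequency: ω = 2π·f = 2π·3180 = 1.998e+04 rad/s.
Step 2 — Component impedances:
  R1: Z = R = 30 Ω
  R2: Z = R = 330 Ω
  L: Z = jωL = j·1.998e+04·0.00133 = 0 + j26.57 Ω
Step 3 — Parallel branch: R2 || L = 1/(1/R2 + 1/L) = 2.126 + j26.4 Ω.
Step 4 — Series with R1: Z_total = R1 + (R2 || L) = 32.13 + j26.4 Ω = 41.58∠39.4° Ω.
Step 5 — Source phasor: V = 71.7∠90.0° V = 0 + j71.7 V.
Step 6 — Current: I = V / Z = 1.095 + j1.332 A = 1.724∠50.6° A.
Step 7 — Complex power: S = V·I* = 95.51 + j78.5 VA.
Step 8 — Real power: P = Re(S) = 95.51 W.
Step 9 — Reactive power: Q = Im(S) = 78.5 VAR.
Step 10 — Apparent power: |S| = 123.6 VA.
Step 11 — Power factor: PF = P/|S| = 0.7726 (lagging).

(a) P = 95.51 W  (b) Q = 78.5 VAR  (c) S = 123.6 VA  (d) PF = 0.7726 (lagging)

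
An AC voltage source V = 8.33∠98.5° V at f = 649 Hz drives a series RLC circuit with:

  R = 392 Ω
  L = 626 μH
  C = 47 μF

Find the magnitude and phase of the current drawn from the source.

Step 1 — Angular frequency: ω = 2π·f = 2π·649 = 4078 rad/s.
Step 2 — Component impedances:
  R: Z = R = 392 Ω
  L: Z = jωL = j·4078·0.000626 = 0 + j2.553 Ω
  C: Z = 1/(jωC) = -j/(ω·C) = 0 - j5.218 Ω
Step 3 — Series combination: Z_total = R + L + C = 392 - j2.665 Ω = 392∠-0.4° Ω.
Step 4 — Source phasor: V = 8.33∠98.5° V = -1.231 + j8.239 V.
Step 5 — Ohm's law: I = V / Z_total = (-1.231 + j8.239) / (392 - j2.665) = -0.003284 + j0.02099 A.
Step 6 — Convert to polar: |I| = 0.02125 A, ∠I = 98.9°.

I = 0.02125∠98.9° A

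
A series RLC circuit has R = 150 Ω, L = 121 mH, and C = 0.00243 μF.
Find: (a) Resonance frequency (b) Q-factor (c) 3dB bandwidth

Step 1 — Resonance: ω₀ = 1/√(LC) = 1/√(0.121·2.43e-09) = 5.832e+04 rad/s.
Step 2 — f₀ = ω₀/(2π) = 9282 Hz.
Step 3 — Series Q: Q = ω₀L/R = 5.832e+04·0.121/150 = 47.04.
Step 4 — Bandwidth: Δω = ω₀/Q = 1240 rad/s; BW = Δω/(2π) = 197.3 Hz.

(a) f₀ = 9282 Hz  (b) Q = 47.04  (c) BW = 197.3 Hz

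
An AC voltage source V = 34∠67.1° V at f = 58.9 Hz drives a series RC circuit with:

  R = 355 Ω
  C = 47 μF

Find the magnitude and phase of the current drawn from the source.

Step 1 — Angular frequency: ω = 2π·f = 2π·58.9 = 370.1 rad/s.
Step 2 — Component impedances:
  R: Z = R = 355 Ω
  C: Z = 1/(jωC) = -j/(ω·C) = 0 - j57.49 Ω
Step 3 — Series combination: Z_total = R + C = 355 - j57.49 Ω = 359.6∠-9.2° Ω.
Step 4 — Source phasor: V = 34∠67.1° V = 13.23 + j31.32 V.
Step 5 — Ohm's law: I = V / Z_total = (13.23 + j31.32) / (355 - j57.49) = 0.02239 + j0.09185 A.
Step 6 — Convert to polar: |I| = 0.09454 A, ∠I = 76.3°.

I = 0.09454∠76.3° A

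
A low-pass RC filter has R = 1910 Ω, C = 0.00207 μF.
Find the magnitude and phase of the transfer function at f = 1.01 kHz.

Step 1 — Angular frequency: ω = 2π·1010 = 6346 rad/s.
Step 2 — Transfer function: H(jω) = 1/(1 + jωRC).
Step 3 — Denominator: 1 + jωRC = 1 + j·6346·1910·2.07e-09 = 1 + j0.02509.
Step 4 — H = 0.9994 - j0.02507.
Step 5 — Magnitude: |H| = 0.9997 (-0.0 dB); phase: φ = -1.4°.

|H| = 0.9997 (-0.0 dB), φ = -1.4°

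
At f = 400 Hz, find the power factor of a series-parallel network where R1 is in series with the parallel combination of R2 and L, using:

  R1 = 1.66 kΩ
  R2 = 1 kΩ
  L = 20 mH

Step 1 — Angular frequency: ω = 2π·f = 2π·400 = 2513 rad/s.
Step 2 — Component impedances:
  R1: Z = R = 1660 Ω
  R2: Z = R = 1000 Ω
  L: Z = jωL = j·2513·0.02 = 0 + j50.27 Ω
Step 3 — Parallel branch: R2 || L = 1/(1/R2 + 1/L) = 2.52 + j50.14 Ω.
Step 4 — Series with R1: Z_total = R1 + (R2 || L) = 1663 + j50.14 Ω = 1663∠1.7° Ω.
Step 5 — Power factor: PF = cos(φ) = Re(Z)/|Z| = 1662.5/1663.3 = 0.9995.
Step 6 — Type: Im(Z) = 50.14 ⇒ lagging (phase φ = 1.7°).

PF = 0.9995 (lagging, φ = 1.7°)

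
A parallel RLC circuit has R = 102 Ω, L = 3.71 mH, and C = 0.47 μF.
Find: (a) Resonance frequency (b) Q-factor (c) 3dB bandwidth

Step 1 — Resonance: ω₀ = 1/√(LC) = 1/√(0.00371·4.7e-07) = 2.395e+04 rad/s.
Step 2 — f₀ = ω₀/(2π) = 3811 Hz.
Step 3 — Parallel Q: Q = R/(ω₀L) = 102/(2.395e+04·0.00371) = 1.148.
Step 4 — Bandwidth: Δω = ω₀/Q = 2.086e+04 rad/s; BW = Δω/(2π) = 3320 Hz.

(a) f₀ = 3811 Hz  (b) Q = 1.148  (c) BW = 3320 Hz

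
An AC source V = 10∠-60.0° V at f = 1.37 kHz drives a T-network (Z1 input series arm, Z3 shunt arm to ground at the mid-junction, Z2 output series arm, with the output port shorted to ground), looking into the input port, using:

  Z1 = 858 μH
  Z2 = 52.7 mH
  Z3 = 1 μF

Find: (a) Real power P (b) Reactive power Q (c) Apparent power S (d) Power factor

Step 1 — Angular frequency: ω = 2π·f = 2π·1370 = 8608 rad/s.
Step 2 — Component impedances:
  Z1: Z = jωL = j·8608·0.000858 = 0 + j7.386 Ω
  Z2: Z = jωL = j·8608·0.0527 = 0 + j453.6 Ω
  Z3: Z = 1/(jωC) = -j/(ω·C) = 0 - j116.2 Ω
Step 3 — With the output port shorted to ground, the output series arm Z2 runs from the junction to ground; the shunt arm Z3 also runs from the junction to ground. They appear in parallel: Z3 || Z2 = 0 - j156.2 Ω.
Step 4 — Series with input arm Z1: Z_in = Z1 + (Z3 || Z2) = 0 - j148.8 Ω = 148.8∠-90.0° Ω.
Step 5 — Source phasor: V = 10∠-60.0° V = 5 - j8.66 V.
Step 6 — Current: I = V / Z = 0.05821 + j0.03361 A = 0.06721∠30.0° A.
Step 7 — Complex power: S = V·I* = 0 - j0.6721 VA.
Step 8 — Real power: P = Re(S) = 0 W.
Step 9 — Reactive power: Q = Im(S) = -0.6721 VAR.
Step 10 — Apparent power: |S| = 0.6721 VA.
Step 11 — Power factor: PF = P/|S| = 0 (leading).

(a) P = 0 W  (b) Q = -0.6721 VAR  (c) S = 0.6721 VA  (d) PF = 0 (leading)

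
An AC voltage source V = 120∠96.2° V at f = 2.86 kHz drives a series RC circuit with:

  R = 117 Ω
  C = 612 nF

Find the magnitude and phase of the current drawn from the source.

Step 1 — Angular frequency: ω = 2π·f = 2π·2860 = 1.797e+04 rad/s.
Step 2 — Component impedances:
  R: Z = R = 117 Ω
  C: Z = 1/(jωC) = -j/(ω·C) = 0 - j90.93 Ω
Step 3 — Series combination: Z_total = R + C = 117 - j90.93 Ω = 148.2∠-37.9° Ω.
Step 4 — Source phasor: V = 120∠96.2° V = -12.96 + j119.3 V.
Step 5 — Ohm's law: I = V / Z_total = (-12.96 + j119.3) / (117 - j90.93) = -0.5631 + j0.582 A.
Step 6 — Convert to polar: |I| = 0.8098 A, ∠I = 134.1°.

I = 0.8098∠134.1° A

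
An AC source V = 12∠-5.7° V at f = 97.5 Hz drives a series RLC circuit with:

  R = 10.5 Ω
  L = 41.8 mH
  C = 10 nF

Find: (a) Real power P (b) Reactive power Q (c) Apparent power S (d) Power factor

Step 1 — Angular frequency: ω = 2π·f = 2π·97.5 = 612.6 rad/s.
Step 2 — Component impedances:
  R: Z = R = 10.5 Ω
  L: Z = jωL = j·612.6·0.0418 = 0 + j25.61 Ω
  C: Z = 1/(jωC) = -j/(ω·C) = 0 - j1.632e+05 Ω
Step 3 — Series combination: Z_total = R + L + C = 10.5 - j1.632e+05 Ω = 1.632e+05∠-90.0° Ω.
Step 4 — Source phasor: V = 12∠-5.7° V = 11.94 - j1.192 V.
Step 5 — Current: I = V / Z = 7.307e-06 + j7.316e-05 A = 7.352e-05∠84.3° A.
Step 6 — Complex power: S = V·I* = 5.676e-08 - j0.0008823 VA.
Step 7 — Real power: P = Re(S) = 5.676e-08 W.
Step 8 — Reactive power: Q = Im(S) = -0.0008823 VAR.
Step 9 — Apparent power: |S| = 0.0008823 VA.
Step 10 — Power factor: PF = P/|S| = 6.433e-05 (leading).

(a) P = 5.676e-08 W  (b) Q = -0.0008823 VAR  (c) S = 0.0008823 VA  (d) PF = 6.433e-05 (leading)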